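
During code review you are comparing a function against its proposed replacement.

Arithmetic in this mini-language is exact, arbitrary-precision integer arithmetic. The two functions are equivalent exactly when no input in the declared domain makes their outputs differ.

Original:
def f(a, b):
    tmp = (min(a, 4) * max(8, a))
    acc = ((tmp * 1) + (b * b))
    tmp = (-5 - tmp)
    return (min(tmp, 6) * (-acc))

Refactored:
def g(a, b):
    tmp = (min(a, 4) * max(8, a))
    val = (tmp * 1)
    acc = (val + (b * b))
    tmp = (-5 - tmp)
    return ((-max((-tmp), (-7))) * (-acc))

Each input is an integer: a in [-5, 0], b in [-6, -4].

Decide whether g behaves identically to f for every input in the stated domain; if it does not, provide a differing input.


The rewrite breaks on a=-5, b=-6, where the results are 24 and 28.
f: tmp becomes -40; next acc becomes -4; next tmp becomes 35; next final value 24
g: tmp becomes -40; next val becomes -40; next acc becomes -4; next tmp becomes 35; next final value 28
verdict: not equivalent; witness: a=-5, b=-6


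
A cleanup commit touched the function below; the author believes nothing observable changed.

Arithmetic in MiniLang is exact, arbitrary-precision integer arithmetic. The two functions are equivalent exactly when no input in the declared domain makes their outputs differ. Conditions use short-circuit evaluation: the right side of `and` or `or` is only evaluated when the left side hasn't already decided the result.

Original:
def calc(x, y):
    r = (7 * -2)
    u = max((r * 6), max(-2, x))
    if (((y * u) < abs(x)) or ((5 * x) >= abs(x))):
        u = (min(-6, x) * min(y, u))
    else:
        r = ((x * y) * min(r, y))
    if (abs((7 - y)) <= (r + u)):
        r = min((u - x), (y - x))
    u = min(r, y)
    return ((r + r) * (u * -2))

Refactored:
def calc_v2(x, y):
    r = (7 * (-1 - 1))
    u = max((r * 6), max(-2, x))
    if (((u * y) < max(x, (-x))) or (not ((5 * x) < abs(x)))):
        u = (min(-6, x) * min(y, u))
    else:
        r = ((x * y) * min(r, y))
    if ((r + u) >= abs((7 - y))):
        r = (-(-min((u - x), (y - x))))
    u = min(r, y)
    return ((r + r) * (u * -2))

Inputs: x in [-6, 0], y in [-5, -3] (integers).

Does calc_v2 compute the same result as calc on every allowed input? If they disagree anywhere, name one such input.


Side by side, the visible changes include: comparison usage differs, boolean connective usage differs, min/max/abs usage differs, constant usage differs, arithmetic usage differs.
One worked example (x=-2, y=-4) — calc: r becomes -14; next u becomes -2; next (((y * u) < abs(x)) or ((5 * x) >= abs(x))) evaluates to false; next r becomes -112; next (abs((7 - y)) <= (r + u)) evaluates to false; next u becomes -112; next final value -50176; calc_v2: r becomes -14; next u becomes -2; next (((u * y) < max(x, (-x))) or (not ((5 * x) < abs(x)))) evaluates to false; next r becomes -112; next ((r + u) >= abs((7 - y))) evaluates to false; next u becomes -112; next final value -50176; agreement on -50176.
An exhaustive pass over the 21 declared inputs shows identical outputs.
verdict: equivalent


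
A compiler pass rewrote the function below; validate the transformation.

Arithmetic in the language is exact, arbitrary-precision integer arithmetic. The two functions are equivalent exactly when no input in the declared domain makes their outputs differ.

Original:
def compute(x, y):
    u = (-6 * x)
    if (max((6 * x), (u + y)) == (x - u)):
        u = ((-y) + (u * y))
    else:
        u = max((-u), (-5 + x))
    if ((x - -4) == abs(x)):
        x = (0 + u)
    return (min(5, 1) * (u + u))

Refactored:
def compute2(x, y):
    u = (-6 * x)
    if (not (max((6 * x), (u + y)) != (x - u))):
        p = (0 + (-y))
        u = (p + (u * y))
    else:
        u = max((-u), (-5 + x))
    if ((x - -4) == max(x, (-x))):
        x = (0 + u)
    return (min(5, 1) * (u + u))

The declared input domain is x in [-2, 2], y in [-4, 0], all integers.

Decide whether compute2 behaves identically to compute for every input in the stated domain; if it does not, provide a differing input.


Side by side, the visible changes include: constant usage differs; also comparison usage differs; also statement counts differ; also arithmetic usage differs; also min/max/abs usage differs; also boolean connective usage differs; also local variable names differ.
One worked example (x=2, y=-4) — compute: u = -12; (max((6 * x), (u + y)) == (x - u)) -> false; u = 12; ((x - -4) == abs(x)) -> false; return 24; compute2: u = -12; (not (max((6 * x), (u + y)) != (x - u))) -> false; u = 12; ((x - -4) == max(x, (-x))) -> false; return 24; agreement on 24.
An exhaustive pass over the 25 declared inputs shows identical outputs.
verdict: equivalent


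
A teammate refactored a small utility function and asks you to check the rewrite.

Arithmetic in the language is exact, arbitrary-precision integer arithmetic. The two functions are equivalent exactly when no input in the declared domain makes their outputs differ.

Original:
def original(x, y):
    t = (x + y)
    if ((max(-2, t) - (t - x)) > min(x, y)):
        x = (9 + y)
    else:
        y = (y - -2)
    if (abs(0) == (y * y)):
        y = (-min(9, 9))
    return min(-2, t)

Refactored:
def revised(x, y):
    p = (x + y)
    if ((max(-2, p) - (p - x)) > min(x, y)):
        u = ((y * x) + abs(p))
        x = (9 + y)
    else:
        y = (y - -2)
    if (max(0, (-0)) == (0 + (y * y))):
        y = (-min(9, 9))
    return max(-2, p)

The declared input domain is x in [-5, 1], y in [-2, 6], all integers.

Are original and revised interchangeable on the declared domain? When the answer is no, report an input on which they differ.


There is a counterexample at x=-5, y=-2: -7 on one side, -2 on the other.
original: t becomes -7; next ((max(-2, t) - (t - x)) > min(x, y)) evaluates to true; next x becomes 7; next (abs(0) == (y * y)) evaluates to false; next final value -7
revised: p becomes -7; next ((max(-2, p) - (p - x)) > min(x, y)) evaluates to true; next u becomes 17; next x becomes 7; next (max(0, (-0)) == (0 + (y * y))) evaluates to false; next final value -2
verdict: not equivalent; witness: x=-5, y=-2


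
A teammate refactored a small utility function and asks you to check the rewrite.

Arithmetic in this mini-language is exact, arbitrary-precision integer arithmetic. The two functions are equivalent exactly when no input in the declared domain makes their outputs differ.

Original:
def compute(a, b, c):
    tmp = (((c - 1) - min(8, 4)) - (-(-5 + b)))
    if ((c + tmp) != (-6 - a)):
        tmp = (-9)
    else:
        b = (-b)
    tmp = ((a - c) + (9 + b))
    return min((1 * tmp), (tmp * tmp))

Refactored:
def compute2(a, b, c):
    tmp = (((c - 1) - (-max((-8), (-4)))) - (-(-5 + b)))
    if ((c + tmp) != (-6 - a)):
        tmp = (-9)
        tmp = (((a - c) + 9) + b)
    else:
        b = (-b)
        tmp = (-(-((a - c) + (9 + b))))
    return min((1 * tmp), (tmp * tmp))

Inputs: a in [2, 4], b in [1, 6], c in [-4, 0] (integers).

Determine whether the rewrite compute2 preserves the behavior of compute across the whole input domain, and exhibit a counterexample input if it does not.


Changes here: arithmetic usage differs, plus statement counts differ, plus min/max/abs usage differs, plus constant usage differs; the full 90-point sweep finds no disagreement.
verdict: equivalent


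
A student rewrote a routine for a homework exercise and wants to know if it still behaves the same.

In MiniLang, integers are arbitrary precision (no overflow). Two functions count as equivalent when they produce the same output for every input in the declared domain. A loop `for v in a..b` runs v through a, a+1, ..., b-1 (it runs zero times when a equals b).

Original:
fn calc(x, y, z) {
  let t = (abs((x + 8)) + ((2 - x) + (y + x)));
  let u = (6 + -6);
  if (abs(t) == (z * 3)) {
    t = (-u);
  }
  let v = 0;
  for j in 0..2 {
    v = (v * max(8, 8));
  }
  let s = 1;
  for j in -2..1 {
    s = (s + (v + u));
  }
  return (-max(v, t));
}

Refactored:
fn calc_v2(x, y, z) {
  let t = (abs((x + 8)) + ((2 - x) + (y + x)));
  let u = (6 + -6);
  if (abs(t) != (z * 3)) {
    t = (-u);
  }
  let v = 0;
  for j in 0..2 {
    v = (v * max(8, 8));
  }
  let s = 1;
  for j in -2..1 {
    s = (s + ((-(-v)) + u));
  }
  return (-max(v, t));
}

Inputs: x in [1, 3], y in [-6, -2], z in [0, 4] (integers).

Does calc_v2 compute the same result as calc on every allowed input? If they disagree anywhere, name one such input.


Evaluate both at x=1, y=-6, z=0.
calc: t = 5; u = 0; (abs(t) == (z * 3)) -> false; v = 0; [j=0]; v = 0; [j=1]; v = 0; s = 1; [j=-2]; s = 1; [j=-1]; s = 1; [j=0]; s = 1; return -5
calc_v2: t = 5; u = 0; (abs(t) != (z * 3)) -> true; t = 0; v = 0; [j=0]; v = 0; [j=1]; v = 0; s = 1; [j=-2]; s = 1; [j=-1]; s = 1; [j=0]; s = 1; return 0
-5 != 0, so the rewrite changes behavior.
verdict: not equivalent; witness: x=1, y=-6, z=0


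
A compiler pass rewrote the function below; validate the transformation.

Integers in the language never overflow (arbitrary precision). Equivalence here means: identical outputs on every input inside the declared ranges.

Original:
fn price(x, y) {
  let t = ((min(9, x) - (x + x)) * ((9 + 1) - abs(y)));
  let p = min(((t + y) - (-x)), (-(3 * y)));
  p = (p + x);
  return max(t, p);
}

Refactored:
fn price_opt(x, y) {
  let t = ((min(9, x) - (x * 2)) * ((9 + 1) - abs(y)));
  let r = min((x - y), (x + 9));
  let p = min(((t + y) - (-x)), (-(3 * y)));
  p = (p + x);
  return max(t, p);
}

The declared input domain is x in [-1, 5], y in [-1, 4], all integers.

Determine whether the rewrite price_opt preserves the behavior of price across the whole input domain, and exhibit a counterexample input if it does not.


The two versions differ — the changes include min/max/abs usage differs; and constant usage differs; and local variable names differ; and arithmetic usage differs; and statement counts differ.
Spot check at x=4, y=2 — price: t = -32; p = -26; p = -22; return -22. price_opt: t = -32; r = 2; p = -26; p = -22; return -22. Both give -22.
Every one of the 42 inputs gives matching results.
verdict: equivalent


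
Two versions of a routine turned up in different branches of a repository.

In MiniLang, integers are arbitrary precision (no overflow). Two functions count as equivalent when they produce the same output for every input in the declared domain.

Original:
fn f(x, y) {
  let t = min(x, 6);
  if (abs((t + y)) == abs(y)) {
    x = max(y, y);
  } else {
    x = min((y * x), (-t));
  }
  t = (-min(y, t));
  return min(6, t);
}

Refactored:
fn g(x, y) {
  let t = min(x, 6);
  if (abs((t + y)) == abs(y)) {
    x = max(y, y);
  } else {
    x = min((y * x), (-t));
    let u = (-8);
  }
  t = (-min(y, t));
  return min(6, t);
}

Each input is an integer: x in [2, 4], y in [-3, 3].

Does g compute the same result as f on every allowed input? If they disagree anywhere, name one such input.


The two versions differ — the changes include statement counts differ, local variable names differ, constant usage differs.
Tracing x=4, y=-1: f: t = 4; (abs((t + y)) == abs(y)) -> false; x = -4; t = 1; return 1 | g: t = 4; (abs((t + y)) == abs(y)) -> false; x = -4; u = -8; t = 1; return 1 — matching result 1.
Checked all 21 inputs in the declared domain: the outputs agree on every one.
verdict: equivalent


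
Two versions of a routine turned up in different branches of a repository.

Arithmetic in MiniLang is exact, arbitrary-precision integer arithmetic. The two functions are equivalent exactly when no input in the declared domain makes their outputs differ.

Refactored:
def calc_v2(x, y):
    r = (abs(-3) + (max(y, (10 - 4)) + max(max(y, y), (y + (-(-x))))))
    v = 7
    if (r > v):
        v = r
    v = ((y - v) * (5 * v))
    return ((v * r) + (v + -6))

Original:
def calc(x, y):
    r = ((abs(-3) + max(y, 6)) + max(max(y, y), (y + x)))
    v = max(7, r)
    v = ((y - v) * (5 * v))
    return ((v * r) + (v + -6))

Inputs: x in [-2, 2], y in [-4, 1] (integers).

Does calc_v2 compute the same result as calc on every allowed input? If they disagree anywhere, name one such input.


The two are interchangeable: constant usage differs, plus arithmetic usage differs, plus branching structure differs, plus min/max/abs usage differs, plus comparison usage differs, plus statement counts differ, and every declared input agrees.
One worked example (x=-1, y=-1) — calc: r=8, then v=8, then v=-360, then returns -3246; calc_v2: r=8, then v=7, then (r > v) is true, then v=8, then v=-360, then returns -3246; agreement on -3246.
Checked all 30 inputs in the declared domain: the outputs agree on every one.
verdict: equivalent


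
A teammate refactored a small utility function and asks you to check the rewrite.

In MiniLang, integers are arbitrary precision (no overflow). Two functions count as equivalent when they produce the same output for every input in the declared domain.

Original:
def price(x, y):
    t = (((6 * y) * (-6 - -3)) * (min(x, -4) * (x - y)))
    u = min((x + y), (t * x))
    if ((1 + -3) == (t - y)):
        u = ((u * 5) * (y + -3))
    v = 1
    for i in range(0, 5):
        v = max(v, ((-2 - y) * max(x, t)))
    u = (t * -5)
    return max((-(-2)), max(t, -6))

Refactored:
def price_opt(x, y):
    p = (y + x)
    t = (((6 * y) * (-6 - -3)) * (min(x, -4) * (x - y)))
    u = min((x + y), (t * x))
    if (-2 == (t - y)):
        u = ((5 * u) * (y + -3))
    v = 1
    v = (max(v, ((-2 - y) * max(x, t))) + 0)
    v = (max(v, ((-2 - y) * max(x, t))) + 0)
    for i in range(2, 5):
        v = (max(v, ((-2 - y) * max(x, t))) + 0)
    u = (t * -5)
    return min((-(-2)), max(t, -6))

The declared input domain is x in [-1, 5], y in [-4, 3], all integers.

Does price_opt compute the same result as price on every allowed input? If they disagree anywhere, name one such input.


There is a counterexample at x=-1, y=-4: 2 on one side, -6 on the other.
price: t := -864 | u := -5 | ((1 + -3) == (t - y)): false | v := 1 | iter i=0: | v := 1 | iter i=1: | v := 1 | iter i=2: | v := 1 | iter i=3: | v := 1 | iter i=4: | v := 1 | u := 4320 | result 2
price_opt: p := -5 | t := -864 | u := -5 | (-2 == (t - y)): false | v := 1 | v := 1 | v := 1 | iter i=2: | v := 1 | iter i=3: | v := 1 | iter i=4: | v := 1 | u := 4320 | result -6
verdict: not equivalent; witness: x=-1, y=-4


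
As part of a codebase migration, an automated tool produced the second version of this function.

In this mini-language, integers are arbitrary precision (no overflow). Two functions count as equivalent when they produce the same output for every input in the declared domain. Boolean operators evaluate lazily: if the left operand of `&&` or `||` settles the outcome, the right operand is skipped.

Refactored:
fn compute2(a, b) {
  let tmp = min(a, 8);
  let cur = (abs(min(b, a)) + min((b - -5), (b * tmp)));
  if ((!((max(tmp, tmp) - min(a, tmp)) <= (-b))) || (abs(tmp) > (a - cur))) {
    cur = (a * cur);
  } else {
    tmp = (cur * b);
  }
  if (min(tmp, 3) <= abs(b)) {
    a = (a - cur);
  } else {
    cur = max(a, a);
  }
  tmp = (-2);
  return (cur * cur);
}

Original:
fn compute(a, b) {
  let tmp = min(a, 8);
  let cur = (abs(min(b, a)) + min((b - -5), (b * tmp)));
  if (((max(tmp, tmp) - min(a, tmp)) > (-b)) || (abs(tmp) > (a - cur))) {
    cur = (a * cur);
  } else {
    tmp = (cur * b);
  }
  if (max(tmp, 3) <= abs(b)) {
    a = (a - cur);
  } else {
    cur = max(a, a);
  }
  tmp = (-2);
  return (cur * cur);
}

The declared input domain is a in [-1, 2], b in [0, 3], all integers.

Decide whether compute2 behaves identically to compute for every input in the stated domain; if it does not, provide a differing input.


Not equivalent: a=-1, b=1 separates them (1 vs 0).
compute: tmp = -1; cur = 0; (((max(tmp, tmp) - min(a, tmp)) > (-b)) || (abs(tmp) > (a - cur))) -> true; cur = 0; (max(tmp, 3) <= abs(b)) -> false; cur = -1; tmp = -2; return 1
compute2: tmp = -1; cur = 0; ((!((max(tmp, tmp) - min(a, tmp)) <= (-b))) || (abs(tmp) > (a - cur))) -> true; cur = 0; (min(tmp, 3) <= abs(b)) -> true; a = -1; tmp = -2; return 0
verdict: not equivalent; witness: a=-1, b=1


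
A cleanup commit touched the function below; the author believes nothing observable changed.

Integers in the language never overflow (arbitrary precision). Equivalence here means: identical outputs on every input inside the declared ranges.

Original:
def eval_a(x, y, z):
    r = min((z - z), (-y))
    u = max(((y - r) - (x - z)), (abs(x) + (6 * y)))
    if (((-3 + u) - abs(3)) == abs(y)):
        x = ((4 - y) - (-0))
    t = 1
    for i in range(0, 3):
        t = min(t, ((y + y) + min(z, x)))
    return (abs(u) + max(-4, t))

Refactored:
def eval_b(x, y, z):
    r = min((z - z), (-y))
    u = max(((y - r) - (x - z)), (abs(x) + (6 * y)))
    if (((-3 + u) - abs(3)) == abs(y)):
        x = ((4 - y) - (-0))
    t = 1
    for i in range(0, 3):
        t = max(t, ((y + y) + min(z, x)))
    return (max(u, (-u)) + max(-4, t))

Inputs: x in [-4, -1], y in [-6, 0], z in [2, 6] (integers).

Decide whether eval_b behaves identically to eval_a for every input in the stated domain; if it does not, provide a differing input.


Not equivalent: x=-4, y=-6, z=2 separates them (-4 vs 1).
eval_a: r=0, then u=0, then (((-3 + u) - abs(3)) == abs(y)) is false, then t=1, then (i=0), then t=-16, then (i=1), then t=-16, then (i=2), then t=-16, then returns -4
eval_b: r=0, then u=0, then (((-3 + u) - abs(3)) == abs(y)) is false, then t=1, then (i=0), then t=1, then (i=1), then t=1, then (i=2), then t=1, then returns 1
verdict: not equivalent; witness: x=-4, y=-6, z=2


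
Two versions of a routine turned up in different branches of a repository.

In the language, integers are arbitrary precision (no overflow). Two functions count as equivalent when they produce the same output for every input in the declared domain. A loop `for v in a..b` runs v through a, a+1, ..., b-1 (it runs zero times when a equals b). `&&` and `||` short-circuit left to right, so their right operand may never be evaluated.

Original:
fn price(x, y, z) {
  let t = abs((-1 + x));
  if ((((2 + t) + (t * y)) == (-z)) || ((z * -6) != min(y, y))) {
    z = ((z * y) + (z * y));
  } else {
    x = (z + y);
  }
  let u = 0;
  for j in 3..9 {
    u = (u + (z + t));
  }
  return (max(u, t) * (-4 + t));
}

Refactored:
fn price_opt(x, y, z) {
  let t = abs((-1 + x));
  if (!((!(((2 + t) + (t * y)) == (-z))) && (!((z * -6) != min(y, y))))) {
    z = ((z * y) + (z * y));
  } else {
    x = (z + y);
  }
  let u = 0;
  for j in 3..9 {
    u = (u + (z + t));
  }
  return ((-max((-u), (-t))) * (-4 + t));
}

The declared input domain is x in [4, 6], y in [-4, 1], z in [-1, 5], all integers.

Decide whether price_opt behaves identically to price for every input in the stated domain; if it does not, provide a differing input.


These are not equivalent — on x=4, y=-4, z=-1 the outputs split (-66 vs -3).
price: t becomes 3; next ((((2 + t) + (t * y)) == (-z)) || ((z * -6) != min(y, y))) evaluates to true; next z becomes 8; next u becomes 0; next at j=3:; next u becomes 11; next at j=4:; next u becomes 22; next at j=5:; next u becomes 33; next at j=6:; next u becomes 44; next at j=7:; next u becomes 55; next at j=8:; next u becomes 66; next final value -66
price_opt: t becomes 3; next (!((!(((2 + t) + (t * y)) == (-z))) && (!((z * -6) != min(y, y))))) evaluates to true; next z becomes 8; next u becomes 0; next at j=3:; next u becomes 11; next at j=4:; next u becomes 22; next at j=5:; next u becomes 33; next at j=6:; next u becomes 44; next at j=7:; next u becomes 55; next at j=8:; next u becomes 66; next final value -3
verdict: not equivalent; witness: x=4, y=-4, z=-1


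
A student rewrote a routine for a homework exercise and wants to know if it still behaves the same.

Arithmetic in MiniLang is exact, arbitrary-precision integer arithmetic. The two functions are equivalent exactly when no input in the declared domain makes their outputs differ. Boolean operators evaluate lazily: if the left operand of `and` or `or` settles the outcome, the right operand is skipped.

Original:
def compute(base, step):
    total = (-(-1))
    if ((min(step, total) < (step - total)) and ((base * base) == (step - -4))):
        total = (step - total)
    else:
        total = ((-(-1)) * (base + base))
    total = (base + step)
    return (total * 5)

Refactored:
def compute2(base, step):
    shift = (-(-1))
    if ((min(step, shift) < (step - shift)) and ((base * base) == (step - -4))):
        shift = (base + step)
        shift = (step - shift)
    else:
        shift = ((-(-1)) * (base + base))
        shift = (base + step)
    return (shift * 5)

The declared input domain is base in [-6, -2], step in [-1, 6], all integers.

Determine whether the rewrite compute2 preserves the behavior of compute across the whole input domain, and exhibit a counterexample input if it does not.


There is a counterexample at base=-3, step=5: 10 on one side, 15 on the other.
compute: total=1, then ((min(step, total) < (step - total)) and ((base * base) == (step - -4))) is true, then total=4, then total=2, then returns 10
compute2: shift=1, then ((min(step, shift) < (step - shift)) and ((base * base) == (step - -4))) is true, then shift=2, then shift=3, then returns 15
verdict: not equivalent; witness: base=-3, step=5


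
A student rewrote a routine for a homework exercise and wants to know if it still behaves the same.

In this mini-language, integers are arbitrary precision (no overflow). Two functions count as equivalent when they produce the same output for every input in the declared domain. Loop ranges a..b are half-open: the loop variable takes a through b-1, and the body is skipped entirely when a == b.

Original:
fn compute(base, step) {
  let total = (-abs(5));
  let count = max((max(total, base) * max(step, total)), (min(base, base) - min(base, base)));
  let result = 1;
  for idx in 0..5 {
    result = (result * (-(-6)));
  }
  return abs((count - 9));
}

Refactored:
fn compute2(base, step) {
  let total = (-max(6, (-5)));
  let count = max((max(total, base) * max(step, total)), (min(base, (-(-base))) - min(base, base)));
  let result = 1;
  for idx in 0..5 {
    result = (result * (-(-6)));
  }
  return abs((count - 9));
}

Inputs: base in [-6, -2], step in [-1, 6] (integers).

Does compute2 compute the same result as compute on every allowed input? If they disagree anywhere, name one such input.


There is a counterexample at base=-6, step=-1: 4 on one side, 3 on the other.
compute: total becomes -5; next count becomes 5; next result becomes 1; next at idx=0:; next result becomes 6; next at idx=1:; next result becomes 36; next at idx=2:; next result becomes 216; next at idx=3:; next result becomes 1296; next at idx=4:; next result becomes 7776; next final value 4
compute2: total becomes -6; next count becomes 6; next result becomes 1; next at idx=0:; next result becomes 6; next at idx=1:; next result becomes 36; next at idx=2:; next result becomes 216; next at idx=3:; next result becomes 1296; next at idx=4:; next result becomes 7776; next final value 3
verdict: not equivalent; witness: base=-6, step=-1


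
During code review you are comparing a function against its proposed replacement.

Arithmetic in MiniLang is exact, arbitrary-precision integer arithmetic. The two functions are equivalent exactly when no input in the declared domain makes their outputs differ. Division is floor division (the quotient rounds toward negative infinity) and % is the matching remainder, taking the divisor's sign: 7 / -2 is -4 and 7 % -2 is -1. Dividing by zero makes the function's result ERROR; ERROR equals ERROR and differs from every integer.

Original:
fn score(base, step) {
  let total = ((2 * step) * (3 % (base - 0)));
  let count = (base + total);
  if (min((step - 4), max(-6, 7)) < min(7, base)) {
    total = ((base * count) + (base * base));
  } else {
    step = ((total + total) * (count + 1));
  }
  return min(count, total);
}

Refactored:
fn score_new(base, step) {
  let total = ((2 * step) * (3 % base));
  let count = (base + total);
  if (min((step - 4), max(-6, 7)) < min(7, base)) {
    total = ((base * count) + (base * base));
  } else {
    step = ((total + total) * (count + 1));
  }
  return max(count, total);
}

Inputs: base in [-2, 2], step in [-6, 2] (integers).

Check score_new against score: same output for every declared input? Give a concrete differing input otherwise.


Consider the input base=-2, step=-6.
score: total = 12; count = 10; (min((step - 4), max(-6, 7)) < min(7, base)) -> true; total = -16; return -16
score_new: total = 12; count = 10; (min((step - 4), max(-6, 7)) < min(7, base)) -> true; total = -16; return 10
-16 and 10 differ, so these are not the same function on this domain.
verdict: not equivalent; witness: base=-2, step=-6


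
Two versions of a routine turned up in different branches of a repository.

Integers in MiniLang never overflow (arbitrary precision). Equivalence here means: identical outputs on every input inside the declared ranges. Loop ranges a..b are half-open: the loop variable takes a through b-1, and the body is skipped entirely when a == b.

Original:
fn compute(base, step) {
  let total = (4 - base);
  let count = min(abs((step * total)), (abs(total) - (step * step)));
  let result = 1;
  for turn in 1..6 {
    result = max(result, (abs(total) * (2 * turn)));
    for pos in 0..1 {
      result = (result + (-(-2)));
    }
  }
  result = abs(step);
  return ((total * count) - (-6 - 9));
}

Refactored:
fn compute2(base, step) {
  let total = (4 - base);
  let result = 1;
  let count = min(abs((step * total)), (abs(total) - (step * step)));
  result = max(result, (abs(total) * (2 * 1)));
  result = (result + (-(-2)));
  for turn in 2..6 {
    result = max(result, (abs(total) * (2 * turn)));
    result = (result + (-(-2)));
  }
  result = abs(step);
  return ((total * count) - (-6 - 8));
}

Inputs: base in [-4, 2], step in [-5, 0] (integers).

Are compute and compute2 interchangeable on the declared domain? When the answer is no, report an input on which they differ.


On input base=-4, step=-5, compute returns -121 while compute2 returns -122.
verdict: not equivalent; witness: base=-4, step=-5


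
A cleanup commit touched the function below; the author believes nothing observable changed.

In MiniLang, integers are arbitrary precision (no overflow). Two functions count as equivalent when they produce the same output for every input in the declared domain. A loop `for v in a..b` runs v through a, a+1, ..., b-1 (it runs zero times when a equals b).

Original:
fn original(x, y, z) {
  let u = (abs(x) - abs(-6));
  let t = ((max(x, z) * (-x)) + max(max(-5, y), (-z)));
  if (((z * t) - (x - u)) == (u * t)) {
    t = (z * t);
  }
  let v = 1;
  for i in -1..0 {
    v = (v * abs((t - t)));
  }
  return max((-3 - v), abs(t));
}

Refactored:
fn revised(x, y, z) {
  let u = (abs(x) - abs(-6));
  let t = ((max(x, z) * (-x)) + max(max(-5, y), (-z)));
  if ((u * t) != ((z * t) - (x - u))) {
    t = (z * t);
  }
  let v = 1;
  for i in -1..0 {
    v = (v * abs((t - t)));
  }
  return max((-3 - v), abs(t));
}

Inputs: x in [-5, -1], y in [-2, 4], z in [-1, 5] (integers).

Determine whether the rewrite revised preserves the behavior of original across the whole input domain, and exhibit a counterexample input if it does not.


Run the pair on x=-5, y=-2, z=2.
original: u := -1 | t := 8 | (((z * t) - (x - u)) == (u * t)): false | v := 1 | iter i=-1: | v := 0 | result 8
revised: u := -1 | t := 8 | ((u * t) != ((z * t) - (x - u))): true | t := 16 | v := 1 | iter i=-1: | v := 0 | result 16
8 and 16 differ, so these are not the same function on this domain.
verdict: not equivalent; witness: x=-5, y=-2, z=2


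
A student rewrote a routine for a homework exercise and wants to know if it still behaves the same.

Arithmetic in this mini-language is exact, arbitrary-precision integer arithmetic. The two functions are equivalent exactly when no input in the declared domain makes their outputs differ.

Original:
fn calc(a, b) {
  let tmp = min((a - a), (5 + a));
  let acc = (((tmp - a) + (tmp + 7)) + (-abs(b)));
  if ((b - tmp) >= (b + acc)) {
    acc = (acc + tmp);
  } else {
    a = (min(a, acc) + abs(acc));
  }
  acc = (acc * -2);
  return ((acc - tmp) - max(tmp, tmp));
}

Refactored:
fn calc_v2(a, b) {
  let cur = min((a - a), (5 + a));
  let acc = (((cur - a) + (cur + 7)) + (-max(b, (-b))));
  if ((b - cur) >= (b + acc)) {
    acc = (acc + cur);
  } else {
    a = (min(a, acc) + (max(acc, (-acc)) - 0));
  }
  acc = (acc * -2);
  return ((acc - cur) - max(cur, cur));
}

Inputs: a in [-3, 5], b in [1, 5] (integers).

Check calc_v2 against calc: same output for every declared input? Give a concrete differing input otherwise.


Behavior is preserved: although local variable names differ, arithmetic usage differs, constant usage differs, min/max/abs usage differs, the outputs never diverge.
Spot check at a=-2, b=1 — calc: tmp=0, then acc=8, then ((b - tmp) >= (b + acc)) is false, then a=6, then acc=-16, then returns -16. calc_v2: cur=0, then acc=8, then ((b - cur) >= (b + acc)) is false, then a=6, then acc=-16, then returns -16. Both give -16.
Sweeping the whole domain (45 inputs) finds no disagreement.
verdict: equivalent


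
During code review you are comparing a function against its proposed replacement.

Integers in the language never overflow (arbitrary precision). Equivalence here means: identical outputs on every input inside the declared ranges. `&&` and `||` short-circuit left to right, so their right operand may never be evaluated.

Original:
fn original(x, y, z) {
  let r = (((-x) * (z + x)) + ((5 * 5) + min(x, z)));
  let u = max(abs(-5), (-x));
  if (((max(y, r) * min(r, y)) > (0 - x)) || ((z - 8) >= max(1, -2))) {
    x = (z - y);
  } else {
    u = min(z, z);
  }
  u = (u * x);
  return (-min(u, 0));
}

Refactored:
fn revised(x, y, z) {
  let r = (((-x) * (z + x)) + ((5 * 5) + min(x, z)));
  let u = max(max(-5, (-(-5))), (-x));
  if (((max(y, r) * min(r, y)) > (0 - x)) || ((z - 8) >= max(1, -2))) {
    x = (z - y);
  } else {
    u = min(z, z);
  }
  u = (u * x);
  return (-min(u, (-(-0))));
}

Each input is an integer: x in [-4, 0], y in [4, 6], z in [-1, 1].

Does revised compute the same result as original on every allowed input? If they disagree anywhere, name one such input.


Equivalent — the differences include constant usage differs; min/max/abs usage differs, yet no declared input distinguishes the two.
Tracing x=-2, y=5, z=-1: original: r = 17; u = 5; (((max(y, r) * min(r, y)) > (0 - x)) || ((z - 8) >= max(1, -2))) -> true; x = -6; u = -30; return 30 | revised: r = 17; u = 5; (((max(y, r) * min(r, y)) > (0 - x)) || ((z - 8) >= max(1, -2))) -> true; x = -6; u = -30; return 30 — matching result 30.
Sweeping the whole domain (45 inputs) finds no disagreement.
verdict: equivalent


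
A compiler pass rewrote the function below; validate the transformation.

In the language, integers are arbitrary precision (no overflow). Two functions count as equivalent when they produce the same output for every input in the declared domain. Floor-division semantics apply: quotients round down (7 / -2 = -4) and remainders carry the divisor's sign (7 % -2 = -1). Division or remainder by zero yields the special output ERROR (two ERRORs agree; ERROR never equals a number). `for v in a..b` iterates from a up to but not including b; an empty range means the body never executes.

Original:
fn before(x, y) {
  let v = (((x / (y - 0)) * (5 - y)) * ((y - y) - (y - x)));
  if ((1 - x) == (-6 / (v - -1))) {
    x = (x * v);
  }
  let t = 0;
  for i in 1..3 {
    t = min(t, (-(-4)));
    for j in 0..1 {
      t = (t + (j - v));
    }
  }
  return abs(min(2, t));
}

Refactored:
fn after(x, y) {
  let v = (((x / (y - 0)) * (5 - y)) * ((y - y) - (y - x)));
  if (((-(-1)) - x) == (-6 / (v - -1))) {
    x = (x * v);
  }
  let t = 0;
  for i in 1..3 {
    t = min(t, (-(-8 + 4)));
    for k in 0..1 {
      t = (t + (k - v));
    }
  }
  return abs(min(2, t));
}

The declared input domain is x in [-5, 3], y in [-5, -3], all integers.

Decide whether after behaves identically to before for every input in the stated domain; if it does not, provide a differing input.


The two versions differ — the changes include constant usage differs; local variable names differ; arithmetic usage differs.
Tracing x=2, y=-3: before: v := -40 | ((1 - x) == (-6 / (v - -1))): false | t := 0 | iter i=1: | t := 0 | iter j=0: | t := 40 | iter i=2: | t := 4 | iter j=0: | t := 44 | result 2 | after: v := -40 | (((-(-1)) - x) == (-6 / (v - -1))): false | t := 0 | iter i=1: | t := 0 | iter k=0: | t := 40 | iter i=2: | t := 4 | iter k=0: | t := 44 | result 2 — matching result 2.
Sweeping the whole domain (27 inputs) finds no disagreement.
verdict: equivalent


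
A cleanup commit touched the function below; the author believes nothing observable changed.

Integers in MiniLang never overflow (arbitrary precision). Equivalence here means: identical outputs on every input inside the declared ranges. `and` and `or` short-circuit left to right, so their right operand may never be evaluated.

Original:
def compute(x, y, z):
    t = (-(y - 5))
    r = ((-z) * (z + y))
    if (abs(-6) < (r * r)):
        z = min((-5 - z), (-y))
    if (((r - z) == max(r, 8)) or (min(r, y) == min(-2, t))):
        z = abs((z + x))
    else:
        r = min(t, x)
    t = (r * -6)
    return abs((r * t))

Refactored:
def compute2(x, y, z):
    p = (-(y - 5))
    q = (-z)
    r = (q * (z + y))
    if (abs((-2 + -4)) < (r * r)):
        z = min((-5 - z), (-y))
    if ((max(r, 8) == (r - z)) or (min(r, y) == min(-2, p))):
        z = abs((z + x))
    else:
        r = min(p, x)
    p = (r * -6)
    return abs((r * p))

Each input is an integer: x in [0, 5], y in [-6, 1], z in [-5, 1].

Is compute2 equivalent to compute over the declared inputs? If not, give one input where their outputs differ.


Behavior is preserved: although arithmetic usage differs; local variable names differ; statement counts differ; constant usage differs, the outputs never diverge.
As a probe, take x=4, y=-4, z=-4: compute runs t := 9 | r := -32 | (abs(-6) < (r * r)): true | z := -1 | (((r - z) == max(r, 8)) or (min(r, y) == min(-2, t))): false | r := 4 | t := -24 | result 96; compute2 runs p := 9 | q := 4 | r := -32 | (abs((-2 + -4)) < (r * r)): true | z := -1 | ((max(r, 8) == (r - z)) or (min(r, y) == min(-2, p))): false | r := 4 | p := -24 | result 96; both end at 96.
An exhaustive pass over the 336 declared inputs shows identical outputs.
verdict: equivalent


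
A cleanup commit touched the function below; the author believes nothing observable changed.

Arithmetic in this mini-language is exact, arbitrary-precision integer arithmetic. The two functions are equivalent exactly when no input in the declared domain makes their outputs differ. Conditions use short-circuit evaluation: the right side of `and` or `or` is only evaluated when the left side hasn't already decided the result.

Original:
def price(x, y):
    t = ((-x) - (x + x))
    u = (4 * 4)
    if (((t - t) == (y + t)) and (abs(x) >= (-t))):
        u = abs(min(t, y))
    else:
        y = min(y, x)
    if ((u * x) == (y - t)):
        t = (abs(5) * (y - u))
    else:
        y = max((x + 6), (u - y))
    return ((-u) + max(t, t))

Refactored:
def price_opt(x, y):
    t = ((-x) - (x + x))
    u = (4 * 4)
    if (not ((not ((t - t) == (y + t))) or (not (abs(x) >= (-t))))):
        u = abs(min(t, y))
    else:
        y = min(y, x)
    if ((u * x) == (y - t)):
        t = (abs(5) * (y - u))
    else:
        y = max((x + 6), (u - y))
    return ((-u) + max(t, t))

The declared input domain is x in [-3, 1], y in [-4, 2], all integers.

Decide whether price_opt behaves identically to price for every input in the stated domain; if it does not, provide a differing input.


Although boolean connective usage differs, 35/35 inputs agree.
verdict: equivalent


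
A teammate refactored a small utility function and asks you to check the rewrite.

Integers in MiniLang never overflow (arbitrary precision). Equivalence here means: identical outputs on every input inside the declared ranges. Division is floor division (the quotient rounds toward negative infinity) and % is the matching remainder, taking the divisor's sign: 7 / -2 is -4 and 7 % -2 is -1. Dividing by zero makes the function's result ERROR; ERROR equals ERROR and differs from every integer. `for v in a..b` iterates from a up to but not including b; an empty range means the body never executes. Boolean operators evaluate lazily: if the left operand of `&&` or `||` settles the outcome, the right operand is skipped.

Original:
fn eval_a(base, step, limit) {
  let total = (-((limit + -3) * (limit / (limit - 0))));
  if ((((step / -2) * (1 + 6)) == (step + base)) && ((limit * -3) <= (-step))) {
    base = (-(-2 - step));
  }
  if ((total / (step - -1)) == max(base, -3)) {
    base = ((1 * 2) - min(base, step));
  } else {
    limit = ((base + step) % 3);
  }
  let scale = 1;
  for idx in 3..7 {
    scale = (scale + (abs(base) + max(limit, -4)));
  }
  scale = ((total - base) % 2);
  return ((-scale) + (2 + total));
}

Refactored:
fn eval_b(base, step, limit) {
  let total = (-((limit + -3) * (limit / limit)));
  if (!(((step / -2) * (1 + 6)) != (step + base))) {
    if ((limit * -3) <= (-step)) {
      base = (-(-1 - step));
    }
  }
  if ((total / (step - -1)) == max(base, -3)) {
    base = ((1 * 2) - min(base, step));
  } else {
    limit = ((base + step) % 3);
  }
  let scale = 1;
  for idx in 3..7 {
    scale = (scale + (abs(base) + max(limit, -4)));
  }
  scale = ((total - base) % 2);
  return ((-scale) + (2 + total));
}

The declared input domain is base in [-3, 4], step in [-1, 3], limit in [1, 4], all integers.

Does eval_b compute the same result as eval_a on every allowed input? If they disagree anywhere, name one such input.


Run the pair on base=0, step=0, limit=1.
eval_a: total becomes 2; next ((((step / -2) * (1 + 6)) == (step + base)) && ((limit * -3) <= (-step))) evaluates to true; next base becomes 2; next ((total / (step - -1)) == max(base, -3)) evaluates to true; next base becomes 2; next scale becomes 1; next at idx=3:; next scale becomes 4; next at idx=4:; next scale becomes 7; next at idx=5:; next scale becomes 10; next at idx=6:; next scale becomes 13; next scale becomes 0; next final value 4
eval_b: total becomes 2; next (!(((step / -2) * (1 + 6)) != (step + base))) evaluates to true; next ((limit * -3) <= (-step)) evaluates to true; next base becomes 1; next ((total / (step - -1)) == max(base, -3)) evaluates to false; next limit becomes 1; next scale becomes 1; next at idx=3:; next scale becomes 3; next at idx=4:; next scale becomes 5; next at idx=5:; next scale becomes 7; next at idx=6:; next scale becomes 9; next scale becomes 1; next final value 3
4 and 3 differ, so these are not the same function on this domain.
verdict: not equivalent; witness: base=0, step=0, limit=1


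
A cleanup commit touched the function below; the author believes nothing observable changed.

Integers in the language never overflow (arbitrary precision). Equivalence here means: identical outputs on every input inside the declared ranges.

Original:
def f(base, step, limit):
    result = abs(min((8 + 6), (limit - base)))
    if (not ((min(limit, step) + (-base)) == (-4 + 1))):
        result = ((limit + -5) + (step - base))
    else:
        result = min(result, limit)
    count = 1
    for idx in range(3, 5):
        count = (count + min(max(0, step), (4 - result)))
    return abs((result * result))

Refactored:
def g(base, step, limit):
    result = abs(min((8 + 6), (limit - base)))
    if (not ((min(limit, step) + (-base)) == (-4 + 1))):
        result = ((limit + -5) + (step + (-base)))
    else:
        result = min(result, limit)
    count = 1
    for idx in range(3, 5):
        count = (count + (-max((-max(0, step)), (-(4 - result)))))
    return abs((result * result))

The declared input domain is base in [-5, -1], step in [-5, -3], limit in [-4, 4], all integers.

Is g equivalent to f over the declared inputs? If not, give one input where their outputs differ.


Comparing the listings, the differences include: min/max/abs usage differs; also arithmetic usage differs.
Tracing base=-2, step=-5, limit=4: f: result = 6; (not ((min(limit, step) + (-base)) == (-4 + 1))) -> false; result = 4; count = 1; [idx=3]; count = 1; [idx=4]; count = 1; return 16 | g: result = 6; (not ((min(limit, step) + (-base)) == (-4 + 1))) -> false; result = 4; count = 1; [idx=3]; count = 1; [idx=4]; count = 1; return 16 — matching result 16.
Across all 135 domain points the two functions coincide.
verdict: equivalent
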